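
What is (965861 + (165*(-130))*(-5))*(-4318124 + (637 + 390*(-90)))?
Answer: -4670808988157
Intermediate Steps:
(965861 + (165*(-130))*(-5))*(-4318124 + (637 + 390*(-90))) = (965861 - 21450*(-5))*(-4318124 + (637 - 35100)) = (965861 + 107250)*(-4318124 - 34463) = 1073111*(-4352587) = -4670808988157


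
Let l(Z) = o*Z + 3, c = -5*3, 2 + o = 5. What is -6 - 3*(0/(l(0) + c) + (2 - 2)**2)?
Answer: -6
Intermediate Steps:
o = 3 (o = -2 + 5 = 3)
c = -15
l(Z) = 3 + 3*Z (l(Z) = 3*Z + 3 = 3 + 3*Z)
-6 - 3*(0/(l(0) + c) + (2 - 2)**2) = -6 - 3*(0/((3 + 3*0) - 15) + (2 - 2)**2) = -6 - 3*(0/((3 + 0) - 15) + 0**2) = -6 - 3*(0/(3 - 15) + 0) = -6 - 3*(0/(-12) + 0) = -6 - 3*(0*(-1/12) + 0) = -6 - 3*(0 + 0) = -6 - 3*0 = -6 + 0 = -6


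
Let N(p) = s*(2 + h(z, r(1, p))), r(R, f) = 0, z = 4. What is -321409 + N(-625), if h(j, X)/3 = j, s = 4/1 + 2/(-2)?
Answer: -321367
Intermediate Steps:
s = 3 (s = 4*1 + 2*(-½) = 4 - 1 = 3)
h(j, X) = 3*j
N(p) = 42 (N(p) = 3*(2 + 3*4) = 3*(2 + 12) = 3*14 = 42)
-321409 + N(-625) = -321409 + 42 = -321367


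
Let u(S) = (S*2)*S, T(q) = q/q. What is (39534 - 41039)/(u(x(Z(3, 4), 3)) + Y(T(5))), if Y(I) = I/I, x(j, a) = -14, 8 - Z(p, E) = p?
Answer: -1505/393 ≈ -3.8295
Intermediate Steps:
T(q) = 1
Z(p, E) = 8 - p
Y(I) = 1
u(S) = 2*S**2 (u(S) = (2*S)*S = 2*S**2)
(39534 - 41039)/(u(x(Z(3, 4), 3)) + Y(T(5))) = (39534 - 41039)/(2*(-14)**2 + 1) = -1505/(2*196 + 1) = -1505/(392 + 1) = -1505/393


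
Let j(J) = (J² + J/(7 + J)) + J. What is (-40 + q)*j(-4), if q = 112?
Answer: 768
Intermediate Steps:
j(J) = J + J² + J/(7 + J) (j(J) = (J² + J/(7 + J)) + J = J + J² + J/(7 + J))
(-40 + q)*j(-4) = (-40 + 112)*(-4*(8 + (-4)² + 8*(-4))/(7 - 4)) = 72*(-4*(8 + 16 - 32)/3) = 72*(-4*⅓*(-8)) = 72*(32/3) = 768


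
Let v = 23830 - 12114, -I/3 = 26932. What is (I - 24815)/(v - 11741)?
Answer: 105611/25 ≈ 4224.4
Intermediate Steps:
I = -80796 (I = -3*26932 = -80796)
v = 11716
(I - 24815)/(v - 11741) = (-80796 - 24815)/(11716 - 11741) = -105611/(-25) = -105611*(-1/25) = 105611/25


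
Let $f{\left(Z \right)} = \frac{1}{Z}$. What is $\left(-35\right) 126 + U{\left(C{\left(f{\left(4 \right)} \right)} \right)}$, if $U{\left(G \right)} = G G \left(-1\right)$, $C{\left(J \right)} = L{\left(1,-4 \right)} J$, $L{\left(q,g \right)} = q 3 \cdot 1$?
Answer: $- \frac{70569}{16} \approx -4410.6$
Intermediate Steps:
$L{\left(q,g \right)} = 3 q$ ($L{\left(q,g \right)} = 3 q 1 = 3 q$)
$C{\left(J \right)} = 3 J$ ($C{\left(J \right)} = 3 \cdot 1 J = 3 J$)
$U{\left(G \right)} = - G^{2}$ ($U{\left(G \right)} = G^{2} \left(-1\right) = - G^{2}$)
$\left(-35\right) 126 + U{\left(C{\left(f{\left(4 \right)} \right)} \right)} = \left(-35\right) 126 - \left(\frac{3}{4}\right)^{2} = -4410 - \left(3 \cdot \frac{1}{4}\right)^{2} = -4410 - \left(\frac{3}{4}\right)^{2} = -4410 - \frac{9}{16} = - \frac{70569}{16}$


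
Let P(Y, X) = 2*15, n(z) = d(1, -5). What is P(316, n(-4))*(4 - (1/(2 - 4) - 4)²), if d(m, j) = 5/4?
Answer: -975/2 ≈ -487.50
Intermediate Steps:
d(m, j) = 5/4 (d(m, j) = 5*(¼) = 5/4)
n(z) = 5/4
P(Y, X) = 30
P(316, n(-4))*(4 - (1/(2 - 4) - 4)²) = 30*(4 - (1/(2 - 4) - 4)²) = 30*(4 - (1/(-2) - 4)²) = 30*(4 - (-½ - 4)²) = 30*(4 - (-9/2)²) = 30*(4 - 1*81/4) = 30*(4 - 81/4) = 30*(-65/4) = -975/2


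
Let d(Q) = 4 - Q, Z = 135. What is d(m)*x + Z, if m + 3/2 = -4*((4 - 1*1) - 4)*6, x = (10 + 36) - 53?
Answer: 529/2 ≈ 264.50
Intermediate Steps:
x = -7 (x = 46 - 53 = -7)
m = 45/2 (m = -3/2 - 4*((4 - 1*1) - 4)*6 = -3/2 - 4*((4 - 1) - 4)*6 = -3/2 - 4*(3 - 4)*6 = -3/2 - 4*(-1)*6 = -3/2 + 4*6 = -3/2 + 24 = 45/2 ≈ 22.500)
d(m)*x + Z = (4 - 1*45/2)*(-7) + 135 = (4 - 45/2)*(-7) + 135 = -37/2*(-7) + 135 = 259/2 + 135 = 529/2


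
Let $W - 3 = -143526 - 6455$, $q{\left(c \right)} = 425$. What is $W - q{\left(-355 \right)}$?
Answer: $-150403$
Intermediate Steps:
$W = -149978$ ($W = 3 - 149981 = -149978$)
$W - q{\left(-355 \right)} = -149978 - 425 = -150403$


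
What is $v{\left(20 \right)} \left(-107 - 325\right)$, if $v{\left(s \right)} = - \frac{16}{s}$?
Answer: $\frac{1728}{5} \approx 345.6$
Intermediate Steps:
$v{\left(20 \right)} \left(-107 - 325\right) = - \frac{16}{20} \left(-107 - 325\right) = \left(-16\right) \frac{1}{20} \left(-432\right) = \left(- \frac{4}{5}\right) \left(-432\right) = \frac{1728}{5}$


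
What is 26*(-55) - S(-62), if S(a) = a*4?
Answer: -1182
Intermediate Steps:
S(a) = 4*a
26*(-55) - S(-62) = 26*(-55) - 4*(-62) = -1430 - 1*(-248) = -1430 + 248 = -1182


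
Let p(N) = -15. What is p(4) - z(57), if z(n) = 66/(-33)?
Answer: -13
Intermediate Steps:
z(n) = -2 (z(n) = 66*(-1/33) = -2)
p(4) - z(57) = -15 - 1*(-2) = -15 + 2 = -13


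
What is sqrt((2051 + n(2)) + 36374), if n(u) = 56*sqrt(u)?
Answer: sqrt(38425 + 56*sqrt(2)) ≈ 196.22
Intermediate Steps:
sqrt((2051 + n(2)) + 36374) = sqrt((2051 + 56*sqrt(2)) + 36374) = sqrt(38425 + 56*sqrt(2))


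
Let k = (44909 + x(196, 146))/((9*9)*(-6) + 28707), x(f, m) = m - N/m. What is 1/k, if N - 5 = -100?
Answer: 4120266/6578125 ≈ 0.62636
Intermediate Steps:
N = -95 (N = 5 - 100 = -95)
x(f, m) = m + 95/m (x(f, m) = m - (-95)/m = m + 95/m)
k = 6578125/4120266 (k = (44909 + (146 + 95/146))/((9*9)*(-6) + 28707) = (44909 + (146 + 95*(1/146)))/(81*(-6) + 28707) = (44909 + (146 + 95/146))/(-486 + 28707) = (44909 + 21411/146)/28221 = (6578125/146)*(1/28221) = 6578125/4120266 ≈ 1.5965)
1/k = 1/(6578125/4120266) = 4120266/6578125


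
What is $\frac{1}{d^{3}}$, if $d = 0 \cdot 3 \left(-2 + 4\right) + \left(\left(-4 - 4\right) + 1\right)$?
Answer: $- \frac{1}{343} \approx -0.0029155$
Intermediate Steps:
$d = -7$ ($d = 0 \cdot 3 \cdot 2 + \left(-8 + 1\right) = 0 \cdot 6 - 7 = 0 - 7 = -7$)
$\frac{1}{d^{3}} = \frac{1}{\left(-7\right)^{3}} = \frac{1}{-343} = - \frac{1}{343}$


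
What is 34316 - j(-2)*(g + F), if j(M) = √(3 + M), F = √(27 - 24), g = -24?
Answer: 34340 - √3 ≈ 34338.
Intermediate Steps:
F = √3 ≈ 1.7320
34316 - j(-2)*(g + F) = 34316 - √(3 - 2)*(-24 + √3) = 34316 - √1*(-24 + √3) = 34316 - (-24 + √3) = 34316 + (24 - √3) = 34340 - √3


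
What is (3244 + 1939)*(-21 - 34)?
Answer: -285065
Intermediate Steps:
(3244 + 1939)*(-21 - 34) = 5183*(-55) = -285065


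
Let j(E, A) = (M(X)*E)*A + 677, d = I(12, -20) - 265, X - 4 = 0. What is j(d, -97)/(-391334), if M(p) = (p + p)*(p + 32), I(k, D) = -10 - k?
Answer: -8018309/391334 ≈ -20.490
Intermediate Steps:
X = 4 (X = 4 + 0 = 4)
M(p) = 2*p*(32 + p) (M(p) = (2*p)*(32 + p) = 2*p*(32 + p))
d = -287 (d = (-10 - 1*12) - 265 = (-10 - 12) - 265 = -22 - 265 = -287)
j(E, A) = 677 + 288*A*E (j(E, A) = ((2*4*(32 + 4))*E)*A + 677 = ((2*4*36)*E)*A + 677 = (288*E)*A + 677 = 288*A*E + 677 = 677 + 288*A*E)
j(d, -97)/(-391334) = (677 + 288*(-97)*(-287))/(-391334) = (677 + 8017632)*(-1/391334) = 8018309*(-1/391334) = -8018309/391334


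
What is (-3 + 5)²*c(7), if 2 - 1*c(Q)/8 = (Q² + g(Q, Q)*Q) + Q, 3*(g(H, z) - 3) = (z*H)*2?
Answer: -29152/3 ≈ -9717.3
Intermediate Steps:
g(H, z) = 3 + 2*H*z/3 (g(H, z) = 3 + ((z*H)*2)/3 = 3 + ((H*z)*2)/3 = 3 + (2*H*z)/3 = 3 + 2*H*z/3)
c(Q) = 16 - 8*Q - 8*Q² - 8*Q*(3 + 2*Q²/3) (c(Q) = 16 - 8*((Q² + (3 + 2*Q*Q/3)*Q) + Q) = 16 - 8*((Q² + (3 + 2*Q²/3)*Q) + Q) = 16 - 8*((Q² + Q*(3 + 2*Q²/3)) + Q) = 16 - 8*(Q + Q² + Q*(3 + 2*Q²/3)) = 16 + (-8*Q - 8*Q² - 8*Q*(3 + 2*Q²/3)) = 16 - 8*Q - 8*Q² - 8*Q*(3 + 2*Q²/3))
(-3 + 5)²*c(7) = (-3 + 5)²*(16 - 32*7 - 8*7² - 16/3*7³) = 2²*(16 - 224 - 8*49 - 16/3*343) = 4*(16 - 224 - 392 - 5488/3) = 4*(-7288/3) = -29152/3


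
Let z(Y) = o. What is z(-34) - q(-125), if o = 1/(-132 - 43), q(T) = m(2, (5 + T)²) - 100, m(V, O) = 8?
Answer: 16099/175 ≈ 91.994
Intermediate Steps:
q(T) = -92 (q(T) = 8 - 100 = -92)
o = -1/175 (o = 1/(-175) = -1/175 ≈ -0.0057143)
z(Y) = -1/175
z(-34) - q(-125) = -1/175 - 1*(-92) = -1/175 + 92 = 16099/175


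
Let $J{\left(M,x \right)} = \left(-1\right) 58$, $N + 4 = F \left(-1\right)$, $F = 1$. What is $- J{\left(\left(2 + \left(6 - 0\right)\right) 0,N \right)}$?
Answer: $58$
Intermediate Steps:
$N = -5$ ($N = -4 + 1 \left(-1\right) = -4 - 1 = -5$)
$J{\left(M,x \right)} = -58$
$- J{\left(\left(2 + \left(6 - 0\right)\right) 0,N \right)} = \left(-1\right) \left(-58\right) = 58$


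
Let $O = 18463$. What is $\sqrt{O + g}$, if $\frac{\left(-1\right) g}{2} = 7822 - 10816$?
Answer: $7 \sqrt{499} \approx 156.37$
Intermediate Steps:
$g = 5988$ ($g = - 2 \left(7822 - 10816\right) = \left(-2\right) \left(-2994\right) = 5988$)
$\sqrt{O + g} = \sqrt{18463 + 5988} = \sqrt{24451} = 7 \sqrt{499}$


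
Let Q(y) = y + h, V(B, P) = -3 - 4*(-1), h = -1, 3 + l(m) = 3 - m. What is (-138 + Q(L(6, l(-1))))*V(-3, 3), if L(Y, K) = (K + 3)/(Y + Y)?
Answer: -416/3 ≈ -138.67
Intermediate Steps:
l(m) = -m (l(m) = -3 + (3 - m) = -m)
L(Y, K) = (3 + K)/(2*Y) (L(Y, K) = (3 + K)/((2*Y)) = (3 + K)*(1/(2*Y)) = (3 + K)/(2*Y))
V(B, P) = 1 (V(B, P) = -3 + 4 = 1)
Q(y) = -1 + y (Q(y) = y - 1 = -1 + y)
(-138 + Q(L(6, l(-1))))*V(-3, 3) = (-138 + (-1 + (½)*(3 - 1*(-1))/6))*1 = (-138 + (-1 + (½)*(⅙)*(3 + 1)))*1 = (-138 + (-1 + (½)*(⅙)*4))*1 = (-138 + (-1 + ⅓))*1 = (-138 - ⅔)*1 = -416/3*1 = -416/3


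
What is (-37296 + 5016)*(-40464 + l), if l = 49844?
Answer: -302786400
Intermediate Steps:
(-37296 + 5016)*(-40464 + l) = (-37296 + 5016)*(-40464 + 49844) = -32280*9380 = -302786400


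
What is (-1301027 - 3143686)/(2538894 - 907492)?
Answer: -4444713/1631402 ≈ -2.7245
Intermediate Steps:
(-1301027 - 3143686)/(2538894 - 907492) = -4444713/1631402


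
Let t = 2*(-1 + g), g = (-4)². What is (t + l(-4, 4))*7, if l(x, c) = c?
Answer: 238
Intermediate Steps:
g = 16
t = 30 (t = 2*(-1 + 16) = 2*15 = 30)
(t + l(-4, 4))*7 = (30 + 4)*7 = 34*7 = 238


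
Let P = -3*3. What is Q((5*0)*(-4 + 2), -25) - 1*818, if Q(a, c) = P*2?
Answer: -836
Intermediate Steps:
P = -9
Q(a, c) = -18 (Q(a, c) = -9*2 = -18)
Q((5*0)*(-4 + 2), -25) - 1*818 = -18 - 1*818 = -18 - 818 = -836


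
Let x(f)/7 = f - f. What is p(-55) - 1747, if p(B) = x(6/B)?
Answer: -1747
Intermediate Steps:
x(f) = 0 (x(f) = 7*(f - f) = 7*0 = 0)
p(B) = 0
p(-55) - 1747 = 0 - 1747 = -1747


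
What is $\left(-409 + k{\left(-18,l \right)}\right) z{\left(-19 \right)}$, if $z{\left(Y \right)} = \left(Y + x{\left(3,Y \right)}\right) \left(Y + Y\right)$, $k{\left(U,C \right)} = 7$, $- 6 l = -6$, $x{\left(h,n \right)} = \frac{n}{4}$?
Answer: $-362805$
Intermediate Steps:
$x{\left(h,n \right)} = \frac{n}{4}$ ($x{\left(h,n \right)} = n \frac{1}{4} = \frac{n}{4}$)
$l = 1$ ($l = \left(- \frac{1}{6}\right) \left(-6\right) = 1$)
$z{\left(Y \right)} = \frac{5 Y^{2}}{2}$ ($z{\left(Y \right)} = \left(Y + \frac{Y}{4}\right) \left(Y + Y\right) = \frac{5 Y}{4} \cdot 2 Y = \frac{5 Y^{2}}{2}$)
$\left(-409 + k{\left(-18,l \right)}\right) z{\left(-19 \right)} = \left(-409 + 7\right) \frac{5 \left(-19\right)^{2}}{2} = - 402 \cdot \frac{5}{2} \cdot 361 = \left(-402\right) \frac{1805}{2} = -362805$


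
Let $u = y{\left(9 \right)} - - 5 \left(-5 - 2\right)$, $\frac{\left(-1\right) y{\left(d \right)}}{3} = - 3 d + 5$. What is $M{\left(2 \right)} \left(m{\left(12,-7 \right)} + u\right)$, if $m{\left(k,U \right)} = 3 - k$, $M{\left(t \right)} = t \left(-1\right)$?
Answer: $-44$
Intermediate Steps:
$M{\left(t \right)} = - t$
$y{\left(d \right)} = -15 + 9 d$ ($y{\left(d \right)} = - 3 \left(- 3 d + 5\right) = - 3 \left(5 - 3 d\right) = -15 + 9 d$)
$u = 31$ ($u = \left(-15 + 9 \cdot 9\right) - - 5 \left(-5 - 2\right) = \left(-15 + 81\right) - \left(-5\right) \left(-7\right) = 66 - 35 = 31$)
$M{\left(2 \right)} \left(m{\left(12,-7 \right)} + u\right) = \left(-1\right) 2 \left(\left(3 - 12\right) + 31\right) = - 2 \left(\left(3 - 12\right) + 31\right) = - 2 \left(-9 + 31\right) = \left(-2\right) 22 = -44$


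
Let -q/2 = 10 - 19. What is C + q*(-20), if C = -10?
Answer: -370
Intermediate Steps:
q = 18 (q = -2*(10 - 19) = -2*(-9) = 18)
C + q*(-20) = -10 + 18*(-20) = -10 - 360 = -370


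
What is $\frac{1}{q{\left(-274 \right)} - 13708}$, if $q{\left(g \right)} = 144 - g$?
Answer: $- \frac{1}{13290} \approx -7.5245 \cdot 10^{-5}$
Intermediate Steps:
$\frac{1}{q{\left(-274 \right)} - 13708} = \frac{1}{\left(144 - -274\right) - 13708} = \frac{1}{\left(144 + 274\right) - 13708} = \frac{1}{418 - 13708} = \frac{1}{-13290} = - \frac{1}{13290}$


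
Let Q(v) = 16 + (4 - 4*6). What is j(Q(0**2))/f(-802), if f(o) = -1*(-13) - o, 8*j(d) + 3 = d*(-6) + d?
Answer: 17/6520 ≈ 0.0026074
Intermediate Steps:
Q(v) = -4 (Q(v) = 16 + (4 - 24) = 16 - 20 = -4)
j(d) = -3/8 - 5*d/8 (j(d) = -3/8 + (d*(-6) + d)/8 = -3/8 + (-6*d + d)/8 = -3/8 + (-5*d)/8 = -3/8 - 5*d/8)
f(o) = 13 - o
j(Q(0**2))/f(-802) = (-3/8 - 5/8*(-4))/(13 - 1*(-802)) = (-3/8 + 5/2)/(13 + 802) = (17/8)/815 = (17/8)*(1/815) = 17/6520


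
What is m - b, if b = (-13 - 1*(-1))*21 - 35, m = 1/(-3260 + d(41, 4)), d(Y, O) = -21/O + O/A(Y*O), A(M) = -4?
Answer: 3749651/13065 ≈ 287.00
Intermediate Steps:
d(Y, O) = -21/O - O/4 (d(Y, O) = -21/O + O/(-4) = -21/O + O*(-¼) = -21/O - O/4)
m = -4/13065 (m = 1/(-3260 + (-21/4 - ¼*4)) = 1/(-3260 + (-21*¼ - 1)) = 1/(-3260 + (-21/4 - 1)) = 1/(-3260 - 25/4) = 1/(-13065/4) = -4/13065 ≈ -0.00030616)
b = -287 (b = (-13 + 1)*21 - 35 = -12*21 - 35 = -252 - 35 = -287)
m - b = -4/13065 - 1*(-287) = -4/13065 + 287 = 3749651/13065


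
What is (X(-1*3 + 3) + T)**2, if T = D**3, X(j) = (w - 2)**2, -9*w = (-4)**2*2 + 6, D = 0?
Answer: 9834496/6561 ≈ 1498.9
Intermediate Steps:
w = -38/9 (w = -((-4)**2*2 + 6)/9 = -(16*2 + 6)/9 = -(32 + 6)/9 = -1/9*38 = -38/9 ≈ -4.2222)
X(j) = 3136/81 (X(j) = (-38/9 - 2)**2 = (-56/9)**2 = 3136/81)
T = 0 (T = 0**3 = 0)
(X(-1*3 + 3) + T)**2 = (3136/81 + 0)**2 = (3136/81)**2 = 9834496/6561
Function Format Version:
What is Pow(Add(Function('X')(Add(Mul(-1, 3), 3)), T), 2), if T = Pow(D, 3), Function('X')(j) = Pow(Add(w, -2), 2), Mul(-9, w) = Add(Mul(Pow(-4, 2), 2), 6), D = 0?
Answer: Rational(9834496, 6561) ≈ 1498.9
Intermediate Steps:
w = Rational(-38, 9) (w = Mul(Rational(-1, 9), Add(Mul(Pow(-4, 2), 2), 6)) = Mul(Rational(-1, 9), Add(Mul(16, 2), 6)) = Mul(Rational(-1, 9), Add(32, 6)) = Mul(Rational(-1, 9), 38) = Rational(-38, 9) ≈ -4.2222)
Function('X')(j) = Rational(3136, 81) (Function('X')(j) = Pow(Add(Rational(-38, 9), -2), 2) = Pow(Rational(-56, 9), 2) = Rational(3136, 81))
T = 0 (T = Pow(0, 3) = 0)
Pow(Add(Function('X')(Add(Mul(-1, 3), 3)), T), 2) = Pow(Add(Rational(3136, 81), 0), 2) = Pow(Rational(3136, 81), 2) = Rational(9834496, 6561)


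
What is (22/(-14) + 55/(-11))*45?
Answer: -2070/7 ≈ -295.71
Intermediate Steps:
(22/(-14) + 55/(-11))*45 = (22*(-1/14) + 55*(-1/11))*45 = (-11/7 - 5)*45 = -46/7*45 = -2070/7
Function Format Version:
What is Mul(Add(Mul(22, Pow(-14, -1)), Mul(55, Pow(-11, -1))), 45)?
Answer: Rational(-2070, 7) ≈ -295.71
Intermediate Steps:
Mul(Add(Mul(22, Pow(-14, -1)), Mul(55, Pow(-11, -1))), 45) = Mul(Add(Mul(22, Rational(-1, 14)), Mul(55, Rational(-1, 11))), 45) = Mul(Add(Rational(-11, 7), -5), 45) = Mul(Rational(-46, 7), 45) = Rational(-2070, 7)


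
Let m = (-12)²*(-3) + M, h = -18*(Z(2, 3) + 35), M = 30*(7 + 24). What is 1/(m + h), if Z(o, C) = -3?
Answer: -1/78 ≈ -0.012821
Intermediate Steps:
M = 930 (M = 30*31 = 930)
h = -576 (h = -18*(-3 + 35) = -18*32 = -576)
m = 498 (m = (-12)²*(-3) + 930 = 144*(-3) + 930 = -432 + 930 = 498)
1/(m + h) = 1/(498 - 576) = 1/(-78) = -1/78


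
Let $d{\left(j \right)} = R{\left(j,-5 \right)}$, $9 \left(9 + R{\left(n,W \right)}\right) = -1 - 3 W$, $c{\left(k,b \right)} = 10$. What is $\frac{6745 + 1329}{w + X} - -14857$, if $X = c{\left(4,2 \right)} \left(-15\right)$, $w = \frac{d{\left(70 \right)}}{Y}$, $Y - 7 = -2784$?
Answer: $\frac{55495361249}{3748883} \approx 14803.0$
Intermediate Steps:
$R{\left(n,W \right)} = - \frac{82}{9} - \frac{W}{3}$ ($R{\left(n,W \right)} = -9 + \frac{-1 - 3 W}{9} = -9 - \left(\frac{1}{9} + \frac{W}{3}\right) = - \frac{82}{9} - \frac{W}{3}$)
$Y = -2777$ ($Y = 7 - 2784 = -2777$)
$d{\left(j \right)} = - \frac{67}{9}$ ($d{\left(j \right)} = - \frac{82}{9} - - \frac{5}{3} = - \frac{82}{9} + \frac{5}{3} = - \frac{67}{9}$)
$w = \frac{67}{24993}$ ($w = - \frac{67}{9 \left(-2777\right)} = \left(- \frac{67}{9}\right) \left(- \frac{1}{2777}\right) = \frac{67}{24993} \approx 0.0026807$)
$X = -150$ ($X = 10 \left(-15\right) = -150$)
$\frac{6745 + 1329}{w + X} - -14857 = \frac{6745 + 1329}{\frac{67}{24993} - 150} - -14857 = \frac{8074}{- \frac{3748883}{24993}} + 14857 = 8074 \left(- \frac{24993}{3748883}\right) + 14857 = - \frac{201793482}{3748883} + 14857 = \frac{55495361249}{3748883}$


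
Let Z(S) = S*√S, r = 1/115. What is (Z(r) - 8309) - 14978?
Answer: -23287 + √115/13225 ≈ -23287.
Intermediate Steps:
r = 1/115 ≈ 0.0086956
Z(S) = S^(3/2)
(Z(r) - 8309) - 14978 = ((1/115)^(3/2) - 8309) - 14978 = (√115/13225 - 8309) - 14978 = (-8309 + √115/13225) - 14978 = -23287 + √115/13225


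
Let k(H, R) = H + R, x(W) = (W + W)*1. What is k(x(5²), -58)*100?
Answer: -800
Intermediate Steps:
x(W) = 2*W (x(W) = (2*W)*1 = 2*W)
k(x(5²), -58)*100 = (2*5² - 58)*100 = (2*25 - 58)*100 = (50 - 58)*100 = -8*100 = -800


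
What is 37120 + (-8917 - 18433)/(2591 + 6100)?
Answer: 322582570/8691 ≈ 37117.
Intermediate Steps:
37120 + (-8917 - 18433)/(2591 + 6100) = 37120 - 27350/8691 = 322582570/8691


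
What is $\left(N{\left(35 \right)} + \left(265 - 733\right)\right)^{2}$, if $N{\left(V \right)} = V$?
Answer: $187489$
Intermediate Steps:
$\left(N{\left(35 \right)} + \left(265 - 733\right)\right)^{2} = \left(35 + \left(265 - 733\right)\right)^{2} = \left(35 - 468\right)^{2} = \left(-433\right)^{2} = 187489$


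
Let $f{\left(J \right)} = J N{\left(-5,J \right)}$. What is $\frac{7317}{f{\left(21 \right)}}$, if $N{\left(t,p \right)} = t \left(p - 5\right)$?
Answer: $- \frac{2439}{560} \approx -4.3554$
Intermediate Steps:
$N{\left(t,p \right)} = t \left(-5 + p\right)$
$f{\left(J \right)} = J \left(25 - 5 J\right)$ ($f{\left(J \right)} = J \left(- 5 \left(-5 + J\right)\right) = J \left(25 - 5 J\right)$)
$\frac{7317}{f{\left(21 \right)}} = \frac{7317}{5 \cdot 21 \left(5 - 21\right)} = \frac{7317}{5 \cdot 21 \left(-16\right)} = \frac{7317}{-1680} = 7317 \left(- \frac{1}{1680}\right) = - \frac{2439}{560}$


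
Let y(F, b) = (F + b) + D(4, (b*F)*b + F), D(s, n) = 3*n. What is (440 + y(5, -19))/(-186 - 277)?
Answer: -5856/463 ≈ -12.648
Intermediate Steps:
y(F, b) = b + 4*F + 3*F*b² (y(F, b) = (F + b) + 3*((b*F)*b + F) = (F + b) + 3*((F*b)*b + F) = (F + b) + 3*(F*b² + F) = (F + b) + 3*(F + F*b²) = (F + b) + (3*F + 3*F*b²) = b + 4*F + 3*F*b²)
(440 + y(5, -19))/(-186 - 277) = (440 + (5 - 19 + 3*5*(1 + (-19)²)))/(-186 - 277) = (440 + (5 - 19 + 3*5*(1 + 361)))/(-463) = (440 + (5 - 19 + 3*5*362))*(-1/463) = (440 + (5 - 19 + 5430))*(-1/463) = (440 + 5416)*(-1/463) = 5856*(-1/463) = -5856/463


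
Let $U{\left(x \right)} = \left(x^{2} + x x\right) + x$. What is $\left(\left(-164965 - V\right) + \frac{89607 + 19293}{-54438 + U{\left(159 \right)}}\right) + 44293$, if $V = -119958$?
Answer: $- \frac{306982}{413} \approx -743.3$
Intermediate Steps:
$U{\left(x \right)} = x + 2 x^{2}$ ($U{\left(x \right)} = \left(x^{2} + x^{2}\right) + x = 2 x^{2} + x = x + 2 x^{2}$)
$\left(\left(-164965 - V\right) + \frac{89607 + 19293}{-54438 + U{\left(159 \right)}}\right) + 44293 = \left(\left(-164965 - -119958\right) + \frac{89607 + 19293}{-54438 + 159 \left(1 + 2 \cdot 159\right)}\right) + 44293 = \left(\left(-164965 + 119958\right) + \frac{108900}{-54438 + 159 \left(1 + 318\right)}\right) + 44293 = \left(-45007 + \frac{108900}{-54438 + 159 \cdot 319}\right) + 44293 = \left(-45007 + \frac{108900}{-54438 + 50721}\right) + 44293 = \left(-45007 + \frac{108900}{-3717}\right) + 44293 = \left(-45007 + 108900 \left(- \frac{1}{3717}\right)\right) + 44293 = \left(-45007 - \frac{12100}{413}\right) + 44293 = - \frac{18599991}{413} + 44293 = - \frac{306982}{413}$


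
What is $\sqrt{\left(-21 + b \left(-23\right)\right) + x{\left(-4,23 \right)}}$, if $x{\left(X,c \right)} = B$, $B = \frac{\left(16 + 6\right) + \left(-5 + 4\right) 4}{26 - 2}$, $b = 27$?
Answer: $\frac{3 i \sqrt{285}}{2} \approx 25.323 i$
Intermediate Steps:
$B = \frac{3}{4}$ ($B = \frac{22 - 4}{24} = \left(22 - 4\right) \frac{1}{24} = 18 \cdot \frac{1}{24} = \frac{3}{4} \approx 0.75$)
$x{\left(X,c \right)} = \frac{3}{4}$
$\sqrt{\left(-21 + b \left(-23\right)\right) + x{\left(-4,23 \right)}} = \sqrt{\left(-21 + 27 \left(-23\right)\right) + \frac{3}{4}} = \sqrt{\left(-21 - 621\right) + \frac{3}{4}} = \sqrt{-642 + \frac{3}{4}} = \sqrt{- \frac{2565}{4}} = \frac{3 i \sqrt{285}}{2}$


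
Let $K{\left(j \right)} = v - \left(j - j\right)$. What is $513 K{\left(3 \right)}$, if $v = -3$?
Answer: $-1539$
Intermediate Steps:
$K{\left(j \right)} = -3$ ($K{\left(j \right)} = -3 - \left(j - j\right) = -3 - 0 = -3 + 0 = -3$)
$513 K{\left(3 \right)} = 513 \left(-3\right) = -1539$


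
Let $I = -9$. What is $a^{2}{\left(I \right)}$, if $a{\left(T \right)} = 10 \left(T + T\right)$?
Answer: $32400$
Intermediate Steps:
$a{\left(T \right)} = 20 T$ ($a{\left(T \right)} = 10 \cdot 2 T = 20 T$)
$a^{2}{\left(I \right)} = \left(20 \left(-9\right)\right)^{2} = \left(-180\right)^{2} = 32400$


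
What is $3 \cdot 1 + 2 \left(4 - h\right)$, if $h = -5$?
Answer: $21$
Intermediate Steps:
$3 \cdot 1 + 2 \left(4 - h\right) = 3 \cdot 1 + 2 \left(4 - -5\right) = 3 + 2 \left(4 + 5\right) = 3 + 2 \cdot 9 = 3 + 18 = 21$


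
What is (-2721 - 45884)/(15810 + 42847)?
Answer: -48605/58657 ≈ -0.82863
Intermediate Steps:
(-2721 - 45884)/(15810 + 42847) = -48605/58657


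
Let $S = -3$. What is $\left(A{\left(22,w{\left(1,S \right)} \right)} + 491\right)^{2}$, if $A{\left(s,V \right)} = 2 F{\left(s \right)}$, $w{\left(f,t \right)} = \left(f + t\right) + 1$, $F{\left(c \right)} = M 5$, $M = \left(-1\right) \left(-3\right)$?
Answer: $271441$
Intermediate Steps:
$M = 3$
$F{\left(c \right)} = 15$ ($F{\left(c \right)} = 3 \cdot 5 = 15$)
$w{\left(f,t \right)} = 1 + f + t$
$A{\left(s,V \right)} = 30$ ($A{\left(s,V \right)} = 2 \cdot 15 = 30$)
$\left(A{\left(22,w{\left(1,S \right)} \right)} + 491\right)^{2} = \left(30 + 491\right)^{2} = 521^{2} = 271441$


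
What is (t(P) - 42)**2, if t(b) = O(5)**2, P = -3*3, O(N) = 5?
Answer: 289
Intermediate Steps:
P = -9
t(b) = 25 (t(b) = 5**2 = 25)
(t(P) - 42)**2 = (25 - 42)**2 = (-17)**2 = 289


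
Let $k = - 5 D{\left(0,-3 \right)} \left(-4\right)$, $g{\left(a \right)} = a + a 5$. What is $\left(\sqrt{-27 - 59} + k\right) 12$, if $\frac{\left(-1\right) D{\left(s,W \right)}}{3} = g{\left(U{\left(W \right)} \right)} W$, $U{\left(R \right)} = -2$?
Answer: $-25920 + 12 i \sqrt{86} \approx -25920.0 + 111.28 i$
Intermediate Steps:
$g{\left(a \right)} = 6 a$ ($g{\left(a \right)} = a + 5 a = 6 a$)
$D{\left(s,W \right)} = 36 W$ ($D{\left(s,W \right)} = - 3 \cdot 6 \left(-2\right) W = - 3 \left(- 12 W\right) = 36 W$)
$k = -2160$ ($k = - 5 \cdot 36 \left(-3\right) \left(-4\right) = \left(-5\right) \left(-108\right) \left(-4\right) = 540 \left(-4\right) = -2160$)
$\left(\sqrt{-27 - 59} + k\right) 12 = \left(\sqrt{-27 - 59} - 2160\right) 12 = \left(\sqrt{-86} - 2160\right) 12 = \left(i \sqrt{86} - 2160\right) 12 = \left(-2160 + i \sqrt{86}\right) 12 = -25920 + 12 i \sqrt{86}$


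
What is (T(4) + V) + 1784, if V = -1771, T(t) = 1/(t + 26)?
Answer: 391/30 ≈ 13.033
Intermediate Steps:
T(t) = 1/(26 + t)
(T(4) + V) + 1784 = (1/(26 + 4) - 1771) + 1784 = (1/30 - 1771) + 1784 = -53129/30 + 1784 = 391/30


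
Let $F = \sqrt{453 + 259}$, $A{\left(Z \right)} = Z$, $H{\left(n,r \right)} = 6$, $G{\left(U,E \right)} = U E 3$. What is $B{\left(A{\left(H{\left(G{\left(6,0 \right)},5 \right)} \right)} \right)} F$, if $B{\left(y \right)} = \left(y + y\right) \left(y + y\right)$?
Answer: $288 \sqrt{178} \approx 3842.4$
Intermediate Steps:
$G{\left(U,E \right)} = 3 E U$ ($G{\left(U,E \right)} = E U 3 = 3 E U$)
$B{\left(y \right)} = 4 y^{2}$ ($B{\left(y \right)} = 2 y 2 y = 4 y^{2}$)
$F = 2 \sqrt{178}$ ($F = \sqrt{712} = 2 \sqrt{178} \approx 26.683$)
$B{\left(A{\left(H{\left(G{\left(6,0 \right)},5 \right)} \right)} \right)} F = 4 \cdot 6^{2} \cdot 2 \sqrt{178} = 4 \cdot 36 \cdot 2 \sqrt{178} = 144 \cdot 2 \sqrt{178} = 288 \sqrt{178}$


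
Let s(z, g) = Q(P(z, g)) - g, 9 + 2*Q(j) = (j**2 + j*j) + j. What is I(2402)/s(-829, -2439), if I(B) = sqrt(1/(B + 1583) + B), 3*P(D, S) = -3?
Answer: sqrt(38144304435)/9703475 ≈ 0.020127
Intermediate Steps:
P(D, S) = -1 (P(D, S) = (1/3)*(-3) = -1)
Q(j) = -9/2 + j**2 + j/2 (Q(j) = -9/2 + ((j**2 + j*j) + j)/2 = -9/2 + ((j**2 + j**2) + j)/2 = -9/2 + (2*j**2 + j)/2 = -9/2 + (j + 2*j**2)/2 = -9/2 + (j**2 + j/2) = -9/2 + j**2 + j/2)
s(z, g) = -4 - g (s(z, g) = (-9/2 + (-1)**2 + (1/2)*(-1)) - g = (-9/2 + 1 - 1/2) - g = -4 - g)
I(B) = sqrt(B + 1/(1583 + B)) (I(B) = sqrt(1/(1583 + B) + B) = sqrt(B + 1/(1583 + B)))
I(2402)/s(-829, -2439) = sqrt((1 + 2402*(1583 + 2402))/(1583 + 2402))/(-4 - 1*(-2439)) = sqrt((1 + 2402*3985)/3985)/(-4 + 2439) = sqrt((1 + 9571970)/3985)/2435 = sqrt((1/3985)*9571971)*(1/2435) = sqrt(9571971/3985)*(1/2435) = (sqrt(38144304435)/3985)*(1/2435) = sqrt(38144304435)/9703475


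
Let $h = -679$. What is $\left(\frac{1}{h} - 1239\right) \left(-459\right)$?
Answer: $\frac{386148438}{679} \approx 5.687 \cdot 10^{5}$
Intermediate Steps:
$\left(\frac{1}{h} - 1239\right) \left(-459\right) = \left(\frac{1}{-679} - 1239\right) \left(-459\right) = \left(- \frac{1}{679} - 1239\right) \left(-459\right) = \left(- \frac{841282}{679}\right) \left(-459\right) = \frac{386148438}{679}$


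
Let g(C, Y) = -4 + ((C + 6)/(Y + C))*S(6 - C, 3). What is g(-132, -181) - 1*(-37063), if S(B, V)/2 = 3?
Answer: 11600223/313 ≈ 37061.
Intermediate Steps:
S(B, V) = 6 (S(B, V) = 2*3 = 6)
g(C, Y) = -4 + 6*(6 + C)/(C + Y) (g(C, Y) = -4 + ((C + 6)/(Y + C))*6 = -4 + ((6 + C)/(C + Y))*6 = -4 + 6*(6 + C)/(C + Y))
g(-132, -181) - 1*(-37063) = 2*(18 - 132 - 2*(-181))/(-132 - 181) - 1*(-37063) = 2*(18 - 132 + 362)/(-313) + 37063 = 2*(-1/313)*248 + 37063 = -496/313 + 37063 = 11600223/313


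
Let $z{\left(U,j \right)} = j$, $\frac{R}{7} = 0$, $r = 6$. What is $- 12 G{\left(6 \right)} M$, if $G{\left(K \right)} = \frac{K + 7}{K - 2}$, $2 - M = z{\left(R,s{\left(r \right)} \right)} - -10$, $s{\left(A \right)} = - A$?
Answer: $78$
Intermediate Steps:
$R = 0$ ($R = 7 \cdot 0 = 0$)
$M = -2$ ($M = 2 - \left(\left(-1\right) 6 - -10\right) = 2 - \left(-6 + 10\right) = 2 - 4 = -2$)
$G{\left(K \right)} = \frac{7 + K}{-2 + K}$
$- 12 G{\left(6 \right)} M = - 12 \frac{7 + 6}{-2 + 6} \left(-2\right) = - 12 \cdot \frac{1}{4} \cdot 13 \left(-2\right) = \left(-12\right) \frac{13}{4} \left(-2\right) = \left(-39\right) \left(-2\right) = 78$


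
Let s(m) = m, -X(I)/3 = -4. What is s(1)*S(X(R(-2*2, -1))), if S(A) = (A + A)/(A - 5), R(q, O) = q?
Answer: 24/7 ≈ 3.4286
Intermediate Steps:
X(I) = 12 (X(I) = -3*(-4) = 12)
S(A) = 2*A/(-5 + A) (S(A) = (2*A)/(-5 + A) = 2*A/(-5 + A))
s(1)*S(X(R(-2*2, -1))) = 1*(2*12/(-5 + 12)) = 1*(2*12/7) = 1*(2*12*(⅐)) = 1*(24/7) = 24/7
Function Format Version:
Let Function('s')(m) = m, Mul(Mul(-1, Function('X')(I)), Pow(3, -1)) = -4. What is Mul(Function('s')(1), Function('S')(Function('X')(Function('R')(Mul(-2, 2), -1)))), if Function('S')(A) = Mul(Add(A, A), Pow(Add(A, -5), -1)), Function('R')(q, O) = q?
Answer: Rational(24, 7) ≈ 3.4286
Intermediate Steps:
Function('X')(I) = 12 (Function('X')(I) = Mul(-3, -4) = 12)
Function('S')(A) = Mul(2, A, Pow(Add(-5, A), -1)) (Function('S')(A) = Mul(Mul(2, A), Pow(Add(-5, A), -1)) = Mul(2, A, Pow(Add(-5, A), -1)))
Mul(Function('s')(1), Function('S')(Function('X')(Function('R')(Mul(-2, 2), -1)))) = Mul(1, Mul(2, 12, Pow(Add(-5, 12), -1))) = Mul(1, Mul(2, 12, Pow(7, -1))) = Mul(1, Mul(2, 12, Rational(1, 7))) = Mul(1, Rational(24, 7)) = Rational(24, 7)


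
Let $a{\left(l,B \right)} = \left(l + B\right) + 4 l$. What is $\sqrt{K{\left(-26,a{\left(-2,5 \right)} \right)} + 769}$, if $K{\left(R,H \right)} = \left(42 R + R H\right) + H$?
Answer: $3 i \sqrt{22} \approx 14.071 i$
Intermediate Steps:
$a{\left(l,B \right)} = B + 5 l$ ($a{\left(l,B \right)} = \left(B + l\right) + 4 l = B + 5 l$)
$K{\left(R,H \right)} = H + 42 R + H R$ ($K{\left(R,H \right)} = \left(42 R + H R\right) + H = H + 42 R + H R$)
$\sqrt{K{\left(-26,a{\left(-2,5 \right)} \right)} + 769} = \sqrt{\left(\left(5 + 5 \left(-2\right)\right) + 42 \left(-26\right) + \left(5 + 5 \left(-2\right)\right) \left(-26\right)\right) + 769} = \sqrt{\left(\left(5 - 10\right) - 1092 + \left(5 - 10\right) \left(-26\right)\right) + 769} = \sqrt{\left(-5 - 1092 - -130\right) + 769} = \sqrt{\left(-5 - 1092 + 130\right) + 769} = \sqrt{-967 + 769} = \sqrt{-198} = 3 i \sqrt{22}$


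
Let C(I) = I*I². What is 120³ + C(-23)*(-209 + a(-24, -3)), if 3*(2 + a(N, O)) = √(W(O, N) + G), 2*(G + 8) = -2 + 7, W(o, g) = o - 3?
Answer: 4295237 - 12167*I*√46/6 ≈ 4.2952e+6 - 13753.0*I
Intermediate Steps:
W(o, g) = -3 + o
G = -11/2 (G = -8 + (-2 + 7)/2 = -8 + (½)*5 = -8 + 5/2 = -11/2 ≈ -5.5000)
C(I) = I³
a(N, O) = -2 + √(-17/2 + O)/3 (a(N, O) = -2 + √((-3 + O) - 11/2)/3 = -2 + √(-17/2 + O)/3)
120³ + C(-23)*(-209 + a(-24, -3)) = 120³ + (-23)³*(-209 + (-2 + √(-34 + 4*(-3))/6)) = 1728000 - 12167*(-209 + (-2 + √(-34 - 12)/6)) = 1728000 - 12167*(-209 + (-2 + √(-46)/6)) = 1728000 - 12167*(-209 + (-2 + (I*√46)/6)) = 1728000 - 12167*(-209 + (-2 + I*√46/6)) = 1728000 - 12167*(-211 + I*√46/6) = 1728000 + (2567237 - 12167*I*√46/6) = 4295237 - 12167*I*√46/6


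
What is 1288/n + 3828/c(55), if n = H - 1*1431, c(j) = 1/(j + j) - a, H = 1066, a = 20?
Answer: -52175504/267545 ≈ -195.02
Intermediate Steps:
c(j) = -20 + 1/(2*j) (c(j) = 1/(j + j) - 1*20 = 1/(2*j) - 20 = -20 + 1/(2*j))
n = -365 (n = 1066 - 1*1431 = 1066 - 1431 = -365)
1288/n + 3828/c(55) = 1288/(-365) + 3828/(-20 + (1/2)/55) = 1288*(-1/365) + 3828/(-20 + (1/2)*(1/55)) = -1288/365 + 3828/(-20 + 1/110) = -1288/365 + 3828/(-2199/110) = -1288/365 + 3828*(-110/2199) = -1288/365 - 140360/733 = -52175504/267545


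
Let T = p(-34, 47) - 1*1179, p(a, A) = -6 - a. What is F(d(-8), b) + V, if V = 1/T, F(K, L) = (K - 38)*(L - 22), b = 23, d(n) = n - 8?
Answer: -62155/1151 ≈ -54.001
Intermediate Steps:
d(n) = -8 + n
T = -1151 (T = (-6 - 1*(-34)) - 1*1179 = (-6 + 34) - 1179 = 28 - 1179 = -1151)
F(K, L) = (-38 + K)*(-22 + L)
V = -1/1151 (V = 1/(-1151) = -1/1151 ≈ -0.00086881)
F(d(-8), b) + V = (836 - 38*23 - 22*(-8 - 8) + (-8 - 8)*23) - 1/1151 = (836 - 874 - 22*(-16) - 16*23) - 1/1151 = (836 - 874 + 352 - 368) - 1/1151 = -54 - 1/1151 = -62155/1151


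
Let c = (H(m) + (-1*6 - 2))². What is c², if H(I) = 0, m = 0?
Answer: 4096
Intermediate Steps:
c = 64 (c = (0 + (-1*6 - 2))² = (0 + (-6 - 2))² = (0 - 8)² = (-8)² = 64)
c² = 64² = 4096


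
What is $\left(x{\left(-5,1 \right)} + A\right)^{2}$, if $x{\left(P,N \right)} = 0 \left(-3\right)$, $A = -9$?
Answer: $81$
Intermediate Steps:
$x{\left(P,N \right)} = 0$
$\left(x{\left(-5,1 \right)} + A\right)^{2} = \left(0 - 9\right)^{2} = \left(-9\right)^{2} = 81$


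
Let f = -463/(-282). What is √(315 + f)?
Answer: √25180626/282 ≈ 17.794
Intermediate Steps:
f = 463/282 (f = -463*(-1/282) = 463/282 ≈ 1.6418)
√(315 + f) = √(315 + 463/282) = √(89293/282) = √25180626/282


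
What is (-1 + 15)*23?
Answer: 322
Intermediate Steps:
(-1 + 15)*23 = 14*23 = 322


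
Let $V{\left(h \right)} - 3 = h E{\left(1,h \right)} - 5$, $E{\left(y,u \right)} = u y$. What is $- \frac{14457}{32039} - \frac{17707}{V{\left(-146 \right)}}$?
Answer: $- \frac{875451071}{682879246} \approx -1.282$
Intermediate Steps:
$V{\left(h \right)} = -2 + h^{2}$ ($V{\left(h \right)} = 3 + \left(h h 1 - 5\right) = 3 + \left(h h - 5\right) = 3 + \left(h^{2} - 5\right) = 3 + \left(-5 + h^{2}\right) = -2 + h^{2}$)
$- \frac{14457}{32039} - \frac{17707}{V{\left(-146 \right)}} = - \frac{14457}{32039} - \frac{17707}{-2 + \left(-146\right)^{2}} = \left(-14457\right) \frac{1}{32039} - \frac{17707}{-2 + 21316} = - \frac{14457}{32039} - \frac{17707}{21314} = - \frac{875451071}{682879246}$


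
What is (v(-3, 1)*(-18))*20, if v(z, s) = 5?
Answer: -1800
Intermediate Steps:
(v(-3, 1)*(-18))*20 = (5*(-18))*20 = -90*20 = -1800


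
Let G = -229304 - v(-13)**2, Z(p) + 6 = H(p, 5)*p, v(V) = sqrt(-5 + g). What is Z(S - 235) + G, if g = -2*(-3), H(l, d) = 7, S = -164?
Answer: -232104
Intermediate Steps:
g = 6
v(V) = 1 (v(V) = sqrt(-5 + 6) = sqrt(1) = 1)
Z(p) = -6 + 7*p
G = -229305 (G = -229304 - 1*1**2 = -229304 - 1*1 = -229304 - 1 = -229305)
Z(S - 235) + G = (-6 + 7*(-164 - 235)) - 229305 = (-6 + 7*(-399)) - 229305 = (-6 - 2793) - 229305 = -2799 - 229305 = -232104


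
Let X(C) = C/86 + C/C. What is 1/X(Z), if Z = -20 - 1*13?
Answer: 86/53 ≈ 1.6226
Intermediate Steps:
Z = -33 (Z = -20 - 13 = -33)
X(C) = 1 + C/86 (X(C) = C*(1/86) + 1 = C/86 + 1 = 1 + C/86)
1/X(Z) = 1/(1 + (1/86)*(-33)) = 1/(1 - 33/86) = 1/(53/86) = 86/53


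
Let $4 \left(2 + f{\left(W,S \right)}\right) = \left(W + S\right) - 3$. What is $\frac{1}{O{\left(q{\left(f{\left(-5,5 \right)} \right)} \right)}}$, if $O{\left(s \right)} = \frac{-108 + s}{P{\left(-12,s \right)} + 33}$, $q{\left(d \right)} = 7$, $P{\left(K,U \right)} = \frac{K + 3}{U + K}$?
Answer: $- \frac{174}{505} \approx -0.34455$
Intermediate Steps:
$f{\left(W,S \right)} = - \frac{11}{4} + \frac{S}{4} + \frac{W}{4}$ ($f{\left(W,S \right)} = -2 + \frac{\left(W + S\right) - 3}{4} = -2 + \frac{\left(S + W\right) - 3}{4} = -2 + \frac{-3 + S + W}{4} = -2 + \left(- \frac{3}{4} + \frac{S}{4} + \frac{W}{4}\right) = - \frac{11}{4} + \frac{S}{4} + \frac{W}{4}$)
$P{\left(K,U \right)} = \frac{3 + K}{K + U}$
$O{\left(s \right)} = \frac{-108 + s}{33 - \frac{9}{-12 + s}}$ ($O{\left(s \right)} = \frac{-108 + s}{\frac{3 - 12}{-12 + s} + 33} = \frac{-108 + s}{\frac{1}{-12 + s} \left(-9\right) + 33} = \frac{-108 + s}{- \frac{9}{-12 + s} + 33} = \frac{-108 + s}{33 - \frac{9}{-12 + s}}$)
$\frac{1}{O{\left(q{\left(f{\left(-5,5 \right)} \right)} \right)}} = \frac{1}{\frac{1}{3} \frac{1}{-135 + 11 \cdot 7} \left(-108 + 7\right) \left(-12 + 7\right)} = \frac{1}{\frac{1}{3} \frac{1}{-135 + 77} \left(-101\right) \left(-5\right)} = \frac{1}{\frac{1}{3} \frac{1}{-58} \left(-101\right) \left(-5\right)} = \frac{1}{\frac{1}{3} \left(- \frac{1}{58}\right) \left(-101\right) \left(-5\right)} = \frac{1}{- \frac{505}{174}} = - \frac{174}{505}$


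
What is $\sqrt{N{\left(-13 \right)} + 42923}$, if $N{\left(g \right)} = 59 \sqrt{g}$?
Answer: $\sqrt{42923 + 59 i \sqrt{13}} \approx 207.18 + 0.5134 i$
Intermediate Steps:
$\sqrt{N{\left(-13 \right)} + 42923} = \sqrt{59 \sqrt{-13} + 42923} = \sqrt{59 i \sqrt{13} + 42923} = \sqrt{42923 + 59 i \sqrt{13}}$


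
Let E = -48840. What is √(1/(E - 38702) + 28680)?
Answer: √1300544961562/6734 ≈ 169.35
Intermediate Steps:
√(1/(E - 38702) + 28680) = √(1/(-48840 - 38702) + 28680) = √(1/(-87542) + 28680) = √(-1/87542 + 28680) = √(2510704559/87542) = √1300544961562/6734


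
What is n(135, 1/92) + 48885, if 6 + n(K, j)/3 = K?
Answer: 49272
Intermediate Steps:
n(K, j) = -18 + 3*K
n(135, 1/92) + 48885 = (-18 + 3*135) + 48885 = (-18 + 405) + 48885 = 387 + 48885 = 49272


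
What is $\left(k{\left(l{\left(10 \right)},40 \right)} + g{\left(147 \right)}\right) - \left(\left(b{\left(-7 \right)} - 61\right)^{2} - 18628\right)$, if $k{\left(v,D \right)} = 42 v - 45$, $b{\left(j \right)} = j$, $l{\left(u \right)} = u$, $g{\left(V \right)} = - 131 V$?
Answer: $-4878$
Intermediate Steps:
$k{\left(v,D \right)} = -45 + 42 v$
$\left(k{\left(l{\left(10 \right)},40 \right)} + g{\left(147 \right)}\right) - \left(\left(b{\left(-7 \right)} - 61\right)^{2} - 18628\right) = \left(\left(-45 + 42 \cdot 10\right) - 19257\right) - \left(\left(-7 - 61\right)^{2} - 18628\right) = \left(\left(-45 + 420\right) - 19257\right) - \left(\left(-68\right)^{2} - 18628\right) = \left(375 - 19257\right) - \left(4624 - 18628\right) = -18882 - -14004 = -18882 + 14004 = -4878$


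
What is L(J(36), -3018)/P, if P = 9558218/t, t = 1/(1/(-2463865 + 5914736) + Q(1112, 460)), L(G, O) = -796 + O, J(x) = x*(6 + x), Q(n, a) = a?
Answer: -6580810997/7586360785591049 ≈ -8.6745e-7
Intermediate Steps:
t = 3450871/1587400661 (t = 1/(1/(-2463865 + 5914736) + 460) = 1/(1/3450871 + 460) = 1/(1587400661/3450871) = 3450871/1587400661 ≈ 0.0021739)
P = 15172721571182098/3450871 (P = 9558218/(3450871/1587400661) = 9558218*(1587400661/3450871) = 15172721571182098/3450871 ≈ 4.3968e+9)
L(J(36), -3018)/P = (-796 - 3018)/(15172721571182098/3450871) = -3814*3450871/15172721571182098 = -6580810997/7586360785591049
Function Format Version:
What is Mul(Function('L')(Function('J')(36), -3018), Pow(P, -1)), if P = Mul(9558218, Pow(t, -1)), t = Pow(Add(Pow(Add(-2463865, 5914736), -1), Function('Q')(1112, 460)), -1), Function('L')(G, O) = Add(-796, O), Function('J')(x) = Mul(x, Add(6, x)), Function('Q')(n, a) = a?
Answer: Rational(-6580810997, 7586360785591049) ≈ -8.6745e-7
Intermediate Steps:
t = Rational(3450871, 1587400661) (t = Pow(Add(Pow(Add(-2463865, 5914736), -1), 460), -1) = Pow(Add(Pow(3450871, -1), 460), -1) = Pow(Add(Rational(1, 3450871), 460), -1) = Pow(Rational(1587400661, 3450871), -1) = Rational(3450871, 1587400661) ≈ 0.0021739)
P = Rational(15172721571182098, 3450871) (P = Mul(9558218, Pow(Rational(3450871, 1587400661), -1)) = Mul(9558218, Rational(1587400661, 3450871)) = Rational(15172721571182098, 3450871) ≈ 4.3968e+9)
Mul(Function('L')(Function('J')(36), -3018), Pow(P, -1)) = Mul(Add(-796, -3018), Pow(Rational(15172721571182098, 3450871), -1)) = Mul(-3814, Rational(3450871, 15172721571182098)) = Rational(-6580810997, 7586360785591049)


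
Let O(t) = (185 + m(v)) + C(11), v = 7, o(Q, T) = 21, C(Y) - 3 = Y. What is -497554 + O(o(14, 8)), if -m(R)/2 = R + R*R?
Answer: -497467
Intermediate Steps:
C(Y) = 3 + Y
m(R) = -2*R - 2*R² (m(R) = -2*(R + R*R) = -2*(R + R²) = -2*R - 2*R²)
O(t) = 87 (O(t) = (185 - 2*7*(1 + 7)) + (3 + 11) = (185 - 2*7*8) + 14 = (185 - 112) + 14 = 73 + 14 = 87)
-497554 + O(o(14, 8)) = -497554 + 87 = -497467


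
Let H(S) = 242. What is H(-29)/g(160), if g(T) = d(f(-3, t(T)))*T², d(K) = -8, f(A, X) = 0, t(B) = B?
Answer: -121/102400 ≈ -0.0011816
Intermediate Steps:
g(T) = -8*T²
H(-29)/g(160) = 242/((-8*160²)) = 242/((-8*25600)) = 242/(-204800) = 242*(-1/204800) = -121/102400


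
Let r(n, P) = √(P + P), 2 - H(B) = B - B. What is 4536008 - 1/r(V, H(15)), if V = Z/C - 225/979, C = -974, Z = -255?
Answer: 9072015/2 ≈ 4.5360e+6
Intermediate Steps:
H(B) = 2 (H(B) = 2 - (B - B) = 2 - 1*0 = 2 + 0 = 2)
V = 30495/953546 (V = -255/(-974) - 225/979 = -255*(-1/974) - 225*1/979 = 255/974 - 225/979 = 30495/953546 ≈ 0.031981)
r(n, P) = √2*√P (r(n, P) = √(2*P) = √2*√P)
4536008 - 1/r(V, H(15)) = 4536008 - 1/(√2*√2) = 4536008 - 1/2 = 4536008 - 1*½ = 4536008 - ½ = 9072015/2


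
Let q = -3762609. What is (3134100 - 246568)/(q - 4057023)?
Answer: -721883/1954908 ≈ -0.36927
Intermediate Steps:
(3134100 - 246568)/(q - 4057023) = (3134100 - 246568)/(-3762609 - 4057023) = 2887532/(-7819632) = 2887532*(-1/7819632) = -721883/1954908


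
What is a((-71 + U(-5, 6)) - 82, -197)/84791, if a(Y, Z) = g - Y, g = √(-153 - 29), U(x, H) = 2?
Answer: 151/84791 + I*√182/84791 ≈ 0.0017808 + 0.00015911*I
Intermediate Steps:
g = I*√182 (g = √(-182) = I*√182 ≈ 13.491*I)
a(Y, Z) = -Y + I*√182 (a(Y, Z) = I*√182 - Y = -Y + I*√182)
a((-71 + U(-5, 6)) - 82, -197)/84791 = (-((-71 + 2) - 82) + I*√182)/84791 = (-(-69 - 82) + I*√182)*(1/84791) = (-1*(-151) + I*√182)*(1/84791) = (151 + I*√182)*(1/84791) = 151/84791 + I*√182/84791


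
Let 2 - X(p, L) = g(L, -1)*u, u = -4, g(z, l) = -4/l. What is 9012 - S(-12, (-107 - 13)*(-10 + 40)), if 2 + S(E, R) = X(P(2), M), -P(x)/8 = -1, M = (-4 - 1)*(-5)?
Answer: 8996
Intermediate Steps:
M = 25 (M = -5*(-5) = 25)
P(x) = 8 (P(x) = -8*(-1) = 8)
X(p, L) = 18 (X(p, L) = 2 - (-4/(-1))*(-4) = 2 - (-4*(-1))*(-4) = 2 - 4*(-4) = 2 - 1*(-16) = 2 + 16 = 18)
S(E, R) = 16 (S(E, R) = -2 + 18 = 16)
9012 - S(-12, (-107 - 13)*(-10 + 40)) = 9012 - 1*16 = 9012 - 16 = 8996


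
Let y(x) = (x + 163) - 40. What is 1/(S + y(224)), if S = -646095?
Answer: -1/645748 ≈ -1.5486e-6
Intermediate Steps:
y(x) = 123 + x (y(x) = (163 + x) - 40 = 123 + x)
1/(S + y(224)) = 1/(-646095 + (123 + 224)) = 1/(-646095 + 347) = 1/(-645748) = -1/645748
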